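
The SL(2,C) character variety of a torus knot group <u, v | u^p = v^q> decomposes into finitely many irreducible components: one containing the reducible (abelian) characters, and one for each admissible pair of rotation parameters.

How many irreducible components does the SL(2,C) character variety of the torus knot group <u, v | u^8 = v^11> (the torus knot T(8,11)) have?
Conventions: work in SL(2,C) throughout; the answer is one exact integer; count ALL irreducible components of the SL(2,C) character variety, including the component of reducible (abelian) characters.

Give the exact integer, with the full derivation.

36

Gamma = < u, v | u^8 = v^11 > (torus knot T(8,11)); the central element u^8 = v^11 acts as +I or -I in any irreducible SL(2,C) representation.
On an irreducible component, tr(u) is locked at 2*cos(pi*alpha/8) for some alpha in 1..7, and tr(v) at 2*cos(pi*beta/11) for some beta in 1..10.
Consistency of u^8 = (-1)^alpha I with v^11 = (-1)^beta I forces alpha = beta (mod 2).
Enumerate parity-matched pairs: 4*5 odd-odd plus 3*5 even-even gives 35.
components with irreducible characters: 35; plus the single component of reducible (abelian) characters: total 36.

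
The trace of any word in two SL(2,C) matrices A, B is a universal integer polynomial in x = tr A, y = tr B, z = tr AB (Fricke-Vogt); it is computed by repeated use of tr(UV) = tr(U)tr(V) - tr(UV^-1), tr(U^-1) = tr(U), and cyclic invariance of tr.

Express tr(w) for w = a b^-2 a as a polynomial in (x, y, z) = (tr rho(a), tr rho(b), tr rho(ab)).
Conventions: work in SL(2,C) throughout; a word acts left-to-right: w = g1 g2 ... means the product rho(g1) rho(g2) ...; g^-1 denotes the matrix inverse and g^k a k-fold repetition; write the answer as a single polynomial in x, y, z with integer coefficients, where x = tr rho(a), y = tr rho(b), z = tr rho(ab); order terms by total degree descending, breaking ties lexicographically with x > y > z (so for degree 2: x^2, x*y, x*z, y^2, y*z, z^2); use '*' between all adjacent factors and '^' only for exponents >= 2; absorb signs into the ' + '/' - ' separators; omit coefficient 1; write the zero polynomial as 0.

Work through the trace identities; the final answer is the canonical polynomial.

x^2*y^2 - x*y*z - x^2 - y^2 + 2

next, trace(a^2) = trace(a) trace(a) - trace(1) = x^2 - 2
trace(a^2 b) = trace(a) trace(b a) - trace(b) = x*z - y
and trace(a^2 b^-1) = trace(a^2) trace(b) - trace(a^2 b) = x^2*y - x*z - y
trace(a b^-2 a) = trace(a^2 b^-1) trace(b) - trace(a^2) = x^2*y^2 - x*y*z - x^2 - y^2 + 2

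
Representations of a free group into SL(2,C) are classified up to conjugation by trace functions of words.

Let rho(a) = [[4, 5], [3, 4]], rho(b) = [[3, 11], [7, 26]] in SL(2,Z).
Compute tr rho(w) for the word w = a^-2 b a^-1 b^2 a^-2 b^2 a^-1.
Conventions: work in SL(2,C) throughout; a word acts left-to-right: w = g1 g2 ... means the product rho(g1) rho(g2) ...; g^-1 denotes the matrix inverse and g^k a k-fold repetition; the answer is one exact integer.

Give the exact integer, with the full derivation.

39526855250

rho(a^-1) = [[4, -5], [-3, 4]]
... * rho(a^-1) = [[4, -5], [-3, 4]]  ->  [[31, -40], [-24, 31]]
... * rho(b) = [[3, 11], [7, 26]]  ->  [[-187, -699], [145, 542]]
... * rho(a^-1) = [[4, -5], [-3, 4]]  ->  [[1349, -1861], [-1046, 1443]]
... * rho(b) = [[3, 11], [7, 26]]  ->  [[-8980, -33547], [6963, 26012]]
... * rho(b) = [[3, 11], [7, 26]]  ->  [[-261769, -971002], [202973, 752905]]
... * rho(a^-1) = [[4, -5], [-3, 4]]  ->  [[1865930, -2575163], [-1446823, 1996755]]
... * rho(a^-1) = [[4, -5], [-3, 4]]  ->  [[15189209, -19630302], [-11777557, 15221135]]
... * rho(b) = [[3, 11], [7, 26]]  ->  [[-91844487, -343306553], [71215274, 266196383]]
... * rho(b) = [[3, 11], [7, 26]]  ->  [[-2678679332, -9936259735], [2077020503, 7704473972]]
... * rho(a^-1) = [[4, -5], [-3, 4]]  ->  [[19094061877, -26351642280], [-14805339904, 20432793373]]
tr = 19094061877 + 20432793373 = 39526855250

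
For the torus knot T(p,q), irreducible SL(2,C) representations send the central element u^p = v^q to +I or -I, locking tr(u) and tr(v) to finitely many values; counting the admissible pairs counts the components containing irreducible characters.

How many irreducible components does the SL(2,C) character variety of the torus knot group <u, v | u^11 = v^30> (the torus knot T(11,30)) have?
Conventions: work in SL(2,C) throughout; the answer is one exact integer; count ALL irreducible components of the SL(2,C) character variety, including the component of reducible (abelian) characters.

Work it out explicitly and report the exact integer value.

146

For T(11,30): irreducibility forces the central element u^11 = v^30 to one of +I, -I.
So on each irreducible component the traces are pinned: tr(u) = 2*cos(pi*alpha/11) with 1 <= alpha <= 10, tr(v) = 2*cos(pi*beta/30) with 1 <= beta <= 29.
Consistency of u^11 = (-1)^alpha I with v^30 = (-1)^beta I forces alpha = beta (mod 2).
count pairs: odd alpha (5 choices) x odd beta (15), plus even alpha (5) x even beta (14): 5*15 + 5*14 = 145.
components with irreducible characters: 145; plus the single component of reducible (abelian) characters: total 146.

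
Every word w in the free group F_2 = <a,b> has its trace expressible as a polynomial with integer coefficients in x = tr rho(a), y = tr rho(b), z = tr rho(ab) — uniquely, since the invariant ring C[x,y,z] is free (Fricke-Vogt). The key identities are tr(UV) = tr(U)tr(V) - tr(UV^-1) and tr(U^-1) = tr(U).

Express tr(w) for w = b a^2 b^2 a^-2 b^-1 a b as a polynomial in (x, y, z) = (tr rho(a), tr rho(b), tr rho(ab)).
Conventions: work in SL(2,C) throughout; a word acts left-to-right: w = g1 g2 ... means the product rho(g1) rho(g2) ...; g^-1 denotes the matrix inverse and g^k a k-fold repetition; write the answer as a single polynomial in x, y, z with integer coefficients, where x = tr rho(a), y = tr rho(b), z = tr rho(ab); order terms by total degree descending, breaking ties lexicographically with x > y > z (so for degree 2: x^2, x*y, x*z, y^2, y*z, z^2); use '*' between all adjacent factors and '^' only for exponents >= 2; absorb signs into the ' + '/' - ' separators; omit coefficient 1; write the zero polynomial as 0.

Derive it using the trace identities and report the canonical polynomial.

-x^3*y^3*z^2 + 2*x^4*y^2*z + 2*x^2*y^4*z + x^2*y^2*z^3 - x^5*y - 2*x^3*y^3 - x^3*y*z^2 - x*y^5 - x*y^3*z^2 - 5*x^2*y^2*z + 5*x^3*y + 5*x*y^3 + x*y*z^2 + y^2*z - 5*x*y - z

trace(a^2 b) = trace(a) trace(b a) - trace(b)   [square of a] = x*z - y
trace(a^2) = trace(a) trace(a) - trace(1)   [square of a] = x^2 - 2
trace(a^2 b^2) = trace(b) trace(a^2 b) - trace(a^2)   [square of b] = x*y*z - x^2 - y^2 + 2
trace(b a^2 b^2) = trace(b) trace(a^2 b^2) - trace(a^2 b)   [square of b] = x*y^2*z - x^2*y - y^3 - x*z + 3*y
trace(b^2 a^2 b^2) = trace(b) trace(b a^2 b^2) - trace(b a^2 b)   [square of b] = x*y^3*z - x^2*y^2 - y^4 - 2*x*y*z + x^2 + 4*y^2 - 2
trace(a b a b) = trace(a b) trace(a b) - trace(1)   [split at a repeated a] = z^2 - 2
trace(a b^2 a b) = trace(b) trace(a b a b) - trace(a b a)   [square of b] = y*z^2 - x*z - y
trace(b^2 a b^2 a) = trace(b) trace(a b^2 a b) - trace(a b^2 a)   [square of b] = y^2*z^2 - 2*x*y*z + x^2 - 2
trace(a b^2) = trace(b) trace(a b) - trace(a)   [square of b] = y*z - x
trace(a b^3) = trace(b) trace(a b^2) - trace(a b)   [square of b] = y^2*z - x*y - z
trace(b^2 a b^2) = trace(b) trace(a b^3) - trace(a b^2)   [square of b] = y^3*z - x*y^2 - 2*y*z + x
trace(a b^2 a^2 b^2) = trace(a) trace(b^2 a b^2 a) - trace(b^2 a b^2)   [square of a] = x*y^2*z^2 - 2*x^2*y*z - y^3*z + x^3 + x*y^2 + 2*y*z - 3*x
trace(a b^2 a^2 b) = trace(a) trace(b a b^2 a) - trace(b a b^2)   [square of a] = x*y*z^2 - x^2*z - y^2*z + z
trace(b a b^2 a^2 b^2) = trace(b) trace(a b^2 a^2 b^2) - trace(a b^2 a^2 b)   [square of b] = x*y^3*z^2 - 2*x^2*y^2*z - y^4*z + x^3*y + x*y^3 - x*y*z^2 + x^2*z + 3*y^2*z - 3*x*y - z
trace(a b a b a b) = trace(b a) trace(b a b a) - trace(b^-1 a^-1)   [split at a repeated b] = z^3 - 3*z
trace(a b a b a) = trace(a) trace(b a b a) - trace(b a b)   [square of a] = x*z^2 - y*z - x
trace(b a b a b^2 a) = trace(b) trace(a b a b a b) - trace(a b a b a)   [square of b] = y*z^3 - x*z^2 - 2*y*z + x
trace(b a b a b^2) = trace(b) trace(a b a b^2) - trace(a b a b)   [square of b] = y^2*z^2 - x*y*z - y^2 - z^2 + 2
trace(a b a b^2 a^2 b) = trace(a) trace(b a b a b^2 a) - trace(b a b a b^2)   [square of a] = x*y*z^3 - x^2*z^2 - y^2*z^2 - x*y*z + x^2 + y^2 + z^2 - 2
trace(a b a b^2 a^2) = trace(a) trace(a b a b^2 a) - trace(a b a b^2)   [square of a] = x^2*y*z^2 - x^3*z - x*y^2*z - y*z^2 + 2*x*z + y
trace(b a b^2 a^2 b^2 a) = trace(b) trace(a b a b^2 a^2 b) - trace(a b a b^2 a^2)   [square of b] = x*y^2*z^3 - 2*x^2*y*z^2 - y^3*z^2 + x^3*z + x^2*y + y^3 + 2*y*z^2 - 2*x*z - 3*y
trace(a b^2 a^2 b^2 a^-1 b) = trace(b a b^2 a^2 b^2) trace(a) - trace(b a b^2 a^2 b^2 a)   [inverse elimination on a] = x^2*y^3*z^2 - 2*x^3*y^2*z - x*y^4*z - x*y^2*z^3 + x^4*y + x^2*y^3 + x^2*y*z^2 + y^3*z^2 + 3*x*y^2*z - 4*x^2*y - y^3 - 2*y*z^2 + x*z + 3*y
trace(a^-1 b^-1 a b^2 a^2 b^2) = trace(a b^2 a^2 b^2 a^-1) trace(b) - trace(a b^2 a^2 b^2 a^-1 b)   [inverse elimination on b] = -x^2*y^3*z^2 + 2*x^3*y^2*z + 2*x*y^4*z + x*y^2*z^3 - x^4*y - 2*x^2*y^3 - x^2*y*z^2 - y^5 - y^3*z^2 - 5*x*y^2*z + 5*x^2*y + 5*y^3 + 2*y*z^2 - x*z - 5*y
trace(b a^2 b^2 a^-2 b^-1 a b) = trace(a^-1 b^-1 a b^2 a^2 b^2) trace(a) - trace(a^-1 b^-1 a b^2 a^2 b^2 a)   [inverse elimination on a] = -x^3*y^3*z^2 + 2*x^4*y^2*z + 2*x^2*y^4*z + x^2*y^2*z^3 - x^5*y - 2*x^3*y^3 - x^3*y*z^2 - x*y^5 - x*y^3*z^2 - 5*x^2*y^2*z + 5*x^3*y + 5*x*y^3 + x*y*z^2 + y^2*z - 5*x*y - z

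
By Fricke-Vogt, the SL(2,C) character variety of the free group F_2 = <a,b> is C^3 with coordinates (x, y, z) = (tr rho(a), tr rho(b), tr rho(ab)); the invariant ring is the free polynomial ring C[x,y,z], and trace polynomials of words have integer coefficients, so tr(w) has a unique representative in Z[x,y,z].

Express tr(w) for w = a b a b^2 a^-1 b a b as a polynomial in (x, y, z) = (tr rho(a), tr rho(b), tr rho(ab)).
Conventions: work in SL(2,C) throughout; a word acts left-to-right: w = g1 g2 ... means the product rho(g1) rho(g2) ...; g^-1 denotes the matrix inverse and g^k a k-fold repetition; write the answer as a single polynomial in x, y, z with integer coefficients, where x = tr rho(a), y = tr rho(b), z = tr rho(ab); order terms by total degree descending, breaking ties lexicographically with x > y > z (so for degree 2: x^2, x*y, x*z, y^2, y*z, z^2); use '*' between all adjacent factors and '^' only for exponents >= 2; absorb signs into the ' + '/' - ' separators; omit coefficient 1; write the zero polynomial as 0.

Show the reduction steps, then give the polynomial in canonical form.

tr(a b a b) = tr(a b) * tr(a b) - tr(1)  (split on a) = z^2 - 2
and tr(a b a b a b) = tr(a b a b) * tr(a b) - tr(b a)  (split on a) = z^3 - 3*z
and tr(b a b) = tr(b) * tr(a b) - tr(a)  (reduce the b square) = y*z - x
next, tr(a b a b a) = tr(a) * tr(b a b a) - tr(b a b)  (reduce the a square) = x*z^2 - y*z - x
tr(a b a b a b^2) = tr(b) * tr(a b a b a b) - tr(a b a b a)  (reduce the b square) = y*z^3 - x*z^2 - 2*y*z + x
tr(b a b a b a b^2) = tr(b) * tr(a b a b a b^2) - tr(a b a b a b)  (reduce the b square) = y^2*z^3 - x*y*z^2 - 2*y^2*z - z^3 + x*y + 3*z
tr(a b a b a b a b) = tr(b a b a b a) * tr(b a) - tr(a b a b)  (split on b) = z^4 - 4*z^2 + 2
next, tr(a b a) = tr(a) * tr(b a) - tr(b)  (reduce the a square) = x*z - y
tr(b a b a b) = tr(b) * tr(a b a b) - tr(a b a)  (reduce the b square) = y*z^2 - x*z - y
tr(a b a b a b a) = tr(a) * tr(b a b a b a) - tr(b a b a b)  (reduce the a square) = x*z^3 - y*z^2 - 2*x*z + y
next, tr(b a b a b a b^2 a) = tr(b) * tr(a b a b a b a b) - tr(a b a b a b a)  (reduce the b square) = y*z^4 - x*z^3 - 3*y*z^2 + 2*x*z + y
tr(a b a b^2 a^-1 b a b) = tr(b a b a b a b^2) * tr(a) - tr(b a b a b a b^2 a)  (eliminate a^-1) = x*y^2*z^3 - x^2*y*z^2 - y*z^4 - 2*x*y^2*z + x^2*y + 3*y*z^2 + x*z - y

x*y^2*z^3 - x^2*y*z^2 - y*z^4 - 2*x*y^2*z + x^2*y + 3*y*z^2 + x*z - y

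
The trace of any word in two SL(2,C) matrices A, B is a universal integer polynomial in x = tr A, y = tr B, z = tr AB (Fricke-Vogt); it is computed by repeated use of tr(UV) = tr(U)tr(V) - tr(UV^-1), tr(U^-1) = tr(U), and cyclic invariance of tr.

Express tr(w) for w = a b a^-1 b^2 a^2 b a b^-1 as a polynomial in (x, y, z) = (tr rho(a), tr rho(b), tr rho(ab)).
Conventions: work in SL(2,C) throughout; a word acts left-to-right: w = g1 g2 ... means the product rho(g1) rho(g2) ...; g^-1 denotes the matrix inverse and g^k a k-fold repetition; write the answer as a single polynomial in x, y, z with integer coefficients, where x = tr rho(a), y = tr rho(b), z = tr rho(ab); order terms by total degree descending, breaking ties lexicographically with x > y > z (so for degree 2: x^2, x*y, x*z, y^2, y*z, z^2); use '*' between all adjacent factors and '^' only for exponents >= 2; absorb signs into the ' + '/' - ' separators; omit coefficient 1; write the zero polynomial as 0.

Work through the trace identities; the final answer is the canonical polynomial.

x^3*y^3*z^2 - x^4*y^2*z - 2*x^2*y^4*z - 2*x^2*y^2*z^3 + x^3*y^3 + x^3*y*z^2 + x*y^5 + 3*x*y^3*z^2 + x*y*z^4 + 4*x^2*y^2*z - y^4*z - y^2*z^3 - x^3*y - 5*x*y^3 - 5*x*y*z^2 + 4*y^2*z + z^3 + 4*x*y - 3*z

trace(b a b a) = trace(b a) * trace(b a) - trace(1)  (split on b) = z^2 - 2
trace(b a b) = trace(b) * trace(a b) - trace(a)  (reduce the b square) = y*z - x
next, trace(a b a^2 b) = trace(a) * trace(b a b a) - trace(b a b)  (reduce the a square) = x*z^2 - y*z - x
trace(a b a) = trace(a) * trace(b a) - trace(b)  (reduce the a square) = x*z - y
and trace(a b a^2) = trace(a) * trace(a b a) - trace(a b)  (reduce the a square) = x^2*z - x*y - z
next, trace(b a^2 b^2 a) = trace(b) * trace(a b a^2 b) - trace(a b a^2)  (reduce the b square) = x*y*z^2 - x^2*z - y^2*z + z
trace(a^2) = trace(a) * trace(a) - trace(1)  (reduce the a square) = x^2 - 2
and trace(b a^2 b) = trace(b) * trace(a^2 b) - trace(a^2)  (reduce the b square) = x*y*z - x^2 - y^2 + 2
trace(b a^2 b^2) = trace(b) * trace(b a^2 b) - trace(b a^2)  (reduce the b square) = x*y^2*z - x^2*y - y^3 - x*z + 3*y
trace(a^2 b a^2 b^2) = trace(a) * trace(b a^2 b^2 a) - trace(b a^2 b^2)  (reduce the a square) = x^2*y*z^2 - x^3*z - 2*x*y^2*z + x^2*y + y^3 + 2*x*z - 3*y
next, trace(a^2 b a^2 b) = trace(a) * trace(b a^2 b a) - trace(b a^2 b)  (reduce the a square) = x^2*z^2 - 2*x*y*z + y^2 - 2
next, trace(a b^3 a^2 b a) = trace(b) * trace(a^2 b a^2 b^2) - trace(a^2 b a^2 b)  (reduce the b square) = x^2*y^2*z^2 - x^3*y*z - 2*x*y^3*z + x^2*y^2 - x^2*z^2 + y^4 + 4*x*y*z - 4*y^2 + 2
trace(a b a b a b) = trace(a b a b) * trace(a b) - trace(b a)  (split on a) = z^3 - 3*z
and trace(b a b a b^2 a) = trace(b) * trace(a b a b a b) - trace(a b a b a)  (reduce the b square) = y*z^3 - x*z^2 - 2*y*z + x
trace(b a b a b) = trace(b) * trace(a b a b) - trace(a b a)  (reduce the b square) = y*z^2 - x*z - y
trace(b a b a b^2) = trace(b) * trace(b a b a b) - trace(b a b a)  (reduce the b square) = y^2*z^2 - x*y*z - y^2 - z^2 + 2
trace(a^2 b a b a b^2) = trace(a) * trace(b a b a b^2 a) - trace(b a b a b^2)  (reduce the a square) = x*y*z^3 - x^2*z^2 - y^2*z^2 - x*y*z + x^2 + y^2 + z^2 - 2
and trace(a^2 b a b a b) = trace(a) * trace(b a b a b a) - trace(b a b a b)  (reduce the a square) = x*z^3 - y*z^2 - 2*x*z + y
trace(a b^3 a^2 b a b) = trace(b) * trace(a^2 b a b a b^2) - trace(a^2 b a b a b)  (reduce the b square) = x*y^2*z^3 - x^2*y*z^2 - y^3*z^2 - x*y^2*z - x*z^3 + x^2*y + y^3 + 2*y*z^2 + 2*x*z - 3*y
and trace(b^2 a^2 b a b^-1 a b) = trace(a b^3 a^2 b a) * trace(b) - trace(a b^3 a^2 b a b)  (eliminate b^-1) = x^2*y^3*z^2 - x^3*y^2*z - 2*x*y^4*z - x*y^2*z^3 + x^2*y^3 + y^5 + y^3*z^2 + 5*x*y^2*z + x*z^3 - x^2*y - 5*y^3 - 2*y*z^2 - 2*x*z + 5*y
and trace(a^2 b a^2 b a b) = trace(a) * trace(b a b a^2 b a) - trace(b a b a^2 b)  (reduce the a square) = x^2*z^3 - 2*x*y*z^2 - x^2*z + y^2*z + x*y - z
next, trace(a^2 b a^2 b a) = trace(a) * trace(b a^2 b a^2) - trace(b a^2 b a)  (reduce the a square) = x^3*z^2 - 2*x^2*y*z + x*y^2 - x*z^2 + y*z - x
trace(a b a b^2 a^2 b a) = trace(b) * trace(a^2 b a^2 b a b) - trace(a^2 b a^2 b a)  (reduce the b square) = x^2*y*z^3 - x^3*z^2 - 2*x*y^2*z^2 + x^2*y*z + y^3*z + x*z^2 - 2*y*z + x
trace(b a b a b a b a) = trace(b a b a) * trace(b a b a) - trace(1)  (split on b) = z^4 - 4*z^2 + 2
trace(a^2 b a b a b a b) = trace(a) * trace(b a b a b a b a) - trace(b a b a b a b)  (reduce the a square) = x*z^4 - y*z^3 - 3*x*z^2 + 2*y*z + x
trace(a^2 b a b a b a) = trace(a) * trace(a b a b a b a) - trace(a b a b a b)  (reduce the a square) = x^2*z^3 - x*y*z^2 - 2*x^2*z - z^3 + x*y + 3*z
next, trace(a b a b^2 a^2 b a b) = trace(b) * trace(a^2 b a b a b a b) - trace(a^2 b a b a b a)  (reduce the b square) = x*y*z^4 - x^2*z^3 - y^2*z^3 - 2*x*y*z^2 + 2*x^2*z + 2*y^2*z + z^3 - 3*z
next, trace(b^2 a^2 b a b^-1 a b a) = trace(a b a b^2 a^2 b a) * trace(b) - trace(a b a b^2 a^2 b a b)  (eliminate b^-1) = x^2*y^2*z^3 - x^3*y*z^2 - 2*x*y^3*z^2 - x*y*z^4 + x^2*y^2*z + x^2*z^3 + y^4*z + y^2*z^3 + 3*x*y*z^2 - 2*x^2*z - 4*y^2*z - z^3 + x*y + 3*z
trace(a b a^-1 b^2 a^2 b a b^-1) = trace(b^2 a^2 b a b^-1 a b) * trace(a) - trace(b^2 a^2 b a b^-1 a b a)  (eliminate a^-1) = x^3*y^3*z^2 - x^4*y^2*z - 2*x^2*y^4*z - 2*x^2*y^2*z^3 + x^3*y^3 + x^3*y*z^2 + x*y^5 + 3*x*y^3*z^2 + x*y*z^4 + 4*x^2*y^2*z - y^4*z - y^2*z^3 - x^3*y - 5*x*y^3 - 5*x*y*z^2 + 4*y^2*z + z^3 + 4*x*y - 3*z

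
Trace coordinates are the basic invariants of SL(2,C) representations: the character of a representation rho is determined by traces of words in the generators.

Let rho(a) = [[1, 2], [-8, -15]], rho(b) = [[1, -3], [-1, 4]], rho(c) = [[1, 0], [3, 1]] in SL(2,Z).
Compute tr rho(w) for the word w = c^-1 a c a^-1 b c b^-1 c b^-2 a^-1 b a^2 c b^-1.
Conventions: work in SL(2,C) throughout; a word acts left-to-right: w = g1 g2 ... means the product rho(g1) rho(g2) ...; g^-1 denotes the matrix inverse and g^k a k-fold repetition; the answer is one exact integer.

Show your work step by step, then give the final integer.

-84809705422

rho(c^-1) = [[1, 0], [-3, 1]]
... * rho(a) = [[1, 2], [-8, -15]]  ->  [[1, 2], [-11, -21]]
... * rho(c) = [[1, 0], [3, 1]]  ->  [[7, 2], [-74, -21]]
... * rho(a^-1) = [[-15, -2], [8, 1]]  ->  [[-89, -12], [942, 127]]
... * rho(b) = [[1, -3], [-1, 4]]  ->  [[-77, 219], [815, -2318]]
... * rho(c) = [[1, 0], [3, 1]]  ->  [[580, 219], [-6139, -2318]]
... * rho(b^-1) = [[4, 3], [1, 1]]  ->  [[2539, 1959], [-26874, -20735]]
... * rho(c) = [[1, 0], [3, 1]]  ->  [[8416, 1959], [-89079, -20735]]
... * rho(b^-1) = [[4, 3], [1, 1]]  ->  [[35623, 27207], [-377051, -287972]]
... * rho(b^-1) = [[4, 3], [1, 1]]  ->  [[169699, 134076], [-1796176, -1419125]]
... * rho(a^-1) = [[-15, -2], [8, 1]]  ->  [[-1472877, -205322], [15589640, 2173227]]
... * rho(b) = [[1, -3], [-1, 4]]  ->  [[-1267555, 3597343], [13416413, -38076012]]
... * rho(a) = [[1, 2], [-8, -15]]  ->  [[-30046299, -56495255], [318024509, 597973006]]
... * rho(a) = [[1, 2], [-8, -15]]  ->  [[421915741, 787336227], [-4465759539, -8333546072]]
... * rho(c) = [[1, 0], [3, 1]]  ->  [[2783924422, 787336227], [-29466397755, -8333546072]]
... * rho(b^-1) = [[4, 3], [1, 1]]  ->  [[11923033915, 9139109493], [-126199137092, -96732739337]]
tr = 11923033915 + -96732739337 = -84809705422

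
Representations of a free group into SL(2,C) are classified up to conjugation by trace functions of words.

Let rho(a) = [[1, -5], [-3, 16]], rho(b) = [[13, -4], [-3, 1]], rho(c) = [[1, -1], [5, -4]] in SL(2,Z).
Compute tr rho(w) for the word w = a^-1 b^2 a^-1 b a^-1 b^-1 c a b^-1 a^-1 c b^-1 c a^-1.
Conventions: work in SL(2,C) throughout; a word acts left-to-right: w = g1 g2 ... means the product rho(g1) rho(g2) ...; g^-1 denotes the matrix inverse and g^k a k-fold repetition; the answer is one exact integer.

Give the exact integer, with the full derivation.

rho(a^-1) = [[16, 5], [3, 1]]
... * rho(b) = [[13, -4], [-3, 1]]  ->  [[193, -59], [36, -11]]
... * rho(b) = [[13, -4], [-3, 1]]  ->  [[2686, -831], [501, -155]]
... * rho(a^-1) = [[16, 5], [3, 1]]  ->  [[40483, 12599], [7551, 2350]]
... * rho(b) = [[13, -4], [-3, 1]]  ->  [[488482, -149333], [91113, -27854]]
... * rho(a^-1) = [[16, 5], [3, 1]]  ->  [[7367713, 2293077], [1374246, 427711]]
... * rho(b^-1) = [[1, 4], [3, 13]]  ->  [[14246944, 59280853], [2657379, 11057227]]
... * rho(c) = [[1, -1], [5, -4]]  ->  [[310651209, -251370356], [57943514, -46886287]]
... * rho(a) = [[1, -5], [-3, 16]]  ->  [[1064762277, -5575181741], [198602375, -1039898162]]
... * rho(b^-1) = [[1, 4], [3, 13]]  ->  [[-15660782946, -68218313525], [-2921092111, -12724266606]]
... * rho(a^-1) = [[16, 5], [3, 1]]  ->  [[-455227467711, -146522228255], [-84910273594, -27329727161]]
... * rho(c) = [[1, -1], [5, -4]]  ->  [[-1187838608986, 1041316380731], [-221558909399, 194229182238]]
... * rho(b^-1) = [[1, 4], [3, 13]]  ->  [[1936110533207, 8785758513559], [361128637315, 1638743731498]]
... * rho(c) = [[1, -1], [5, -4]]  ->  [[45864903101002, -37079144587443], [8554847294805, -6916103563307]]
... * rho(a^-1) = [[16, 5], [3, 1]]  ->  [[622601015853703, 192245370917567], [116129246026959, 35858132910718]]
tr = 622601015853703 + 35858132910718 = 658459148764421

658459148764421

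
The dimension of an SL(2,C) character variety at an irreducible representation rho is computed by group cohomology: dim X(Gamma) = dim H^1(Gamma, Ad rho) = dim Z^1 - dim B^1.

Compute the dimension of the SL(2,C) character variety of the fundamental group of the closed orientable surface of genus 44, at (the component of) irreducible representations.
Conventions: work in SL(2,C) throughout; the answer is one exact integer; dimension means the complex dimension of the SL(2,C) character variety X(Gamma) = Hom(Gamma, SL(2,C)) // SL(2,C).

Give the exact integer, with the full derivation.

pi_1 of the closed genus-44 surface has 88 generators bound by the single product-of-commutators relator.
Unconstrained cocycle data is one sl_2 vector per generator (264 dimensions), cut by the relator condition d_2(z) = 0.
H^2 = coker(d_2) is dual to H^0 = 0 at irreducible rho (Poincare duality), so d_2 is onto: dim Z^1 = 261.
Coboundaries contribute dim B^1 = 3 (injective at irreducible rho).
Hence dim X = 261 - 3 = 258.

258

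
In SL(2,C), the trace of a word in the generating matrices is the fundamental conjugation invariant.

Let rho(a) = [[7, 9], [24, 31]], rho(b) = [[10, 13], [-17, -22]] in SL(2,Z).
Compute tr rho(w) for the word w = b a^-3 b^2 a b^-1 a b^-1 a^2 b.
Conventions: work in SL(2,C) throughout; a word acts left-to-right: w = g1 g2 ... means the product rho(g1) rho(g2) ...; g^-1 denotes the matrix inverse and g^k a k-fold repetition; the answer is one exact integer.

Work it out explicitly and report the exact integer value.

rho(b) = [[10, 13], [-17, -22]]
... * rho(a^-1) = [[31, -9], [-24, 7]]  ->  [[-2, 1], [1, -1]]
... * rho(a^-1) = [[31, -9], [-24, 7]]  ->  [[-86, 25], [55, -16]]
... * rho(a^-1) = [[31, -9], [-24, 7]]  ->  [[-3266, 949], [2089, -607]]
... * rho(b) = [[10, 13], [-17, -22]]  ->  [[-48793, -63336], [31209, 40511]]
... * rho(b) = [[10, 13], [-17, -22]]  ->  [[588782, 759083], [-376597, -485525]]
... * rho(a) = [[7, 9], [24, 31]]  ->  [[22339466, 28830611], [-14288779, -18440648]]
... * rho(b^-1) = [[-22, -13], [17, 10]]  ->  [[-1347865, -2106948], [862122, 1347647]]
... * rho(a) = [[7, 9], [24, 31]]  ->  [[-60001807, -77446173], [38378382, 49536155]]
... * rho(b^-1) = [[-22, -13], [17, 10]]  ->  [[3454813, 5561761], [-2209769, -3557416]]
... * rho(a) = [[7, 9], [24, 31]]  ->  [[157665955, 203507908], [-100846367, -130167817]]
... * rho(a) = [[7, 9], [24, 31]]  ->  [[5987851477, 7727738743], [-3829952177, -4942819630]]
... * rho(b) = [[10, 13], [-17, -22]]  ->  [[-71493043861, -92168183145], [45728411940, 58952653559]]
tr = -71493043861 + 58952653559 = -12540390302

-12540390302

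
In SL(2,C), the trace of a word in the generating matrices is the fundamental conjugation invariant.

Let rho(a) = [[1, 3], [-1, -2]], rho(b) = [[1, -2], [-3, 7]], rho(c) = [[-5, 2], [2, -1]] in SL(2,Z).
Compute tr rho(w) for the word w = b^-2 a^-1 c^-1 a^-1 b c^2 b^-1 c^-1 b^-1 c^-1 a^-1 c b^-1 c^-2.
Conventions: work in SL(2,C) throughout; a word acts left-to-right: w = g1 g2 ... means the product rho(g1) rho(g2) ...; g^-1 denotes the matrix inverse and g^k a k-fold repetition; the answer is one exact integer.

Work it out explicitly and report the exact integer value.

-2368563349

rho(b^-1) = [[7, 2], [3, 1]]
... * rho(b^-1) = [[7, 2], [3, 1]]  ->  [[55, 16], [24, 7]]
... * rho(a^-1) = [[-2, -3], [1, 1]]  ->  [[-94, -149], [-41, -65]]
... * rho(c^-1) = [[-1, -2], [-2, -5]]  ->  [[392, 933], [171, 407]]
... * rho(a^-1) = [[-2, -3], [1, 1]]  ->  [[149, -243], [65, -106]]
... * rho(b) = [[1, -2], [-3, 7]]  ->  [[878, -1999], [383, -872]]
... * rho(c) = [[-5, 2], [2, -1]]  ->  [[-8388, 3755], [-3659, 1638]]
... * rho(c) = [[-5, 2], [2, -1]]  ->  [[49450, -20531], [21571, -8956]]
... * rho(b^-1) = [[7, 2], [3, 1]]  ->  [[284557, 78369], [124129, 34186]]
... * rho(c^-1) = [[-1, -2], [-2, -5]]  ->  [[-441295, -960959], [-192501, -419188]]
... * rho(b^-1) = [[7, 2], [3, 1]]  ->  [[-5971942, -1843549], [-2605071, -804190]]
... * rho(c^-1) = [[-1, -2], [-2, -5]]  ->  [[9659040, 21161629], [4213451, 9231092]]
... * rho(a^-1) = [[-2, -3], [1, 1]]  ->  [[1843549, -7815491], [804190, -3409261]]
... * rho(c) = [[-5, 2], [2, -1]]  ->  [[-24848727, 11502589], [-10839472, 5017641]]
... * rho(b^-1) = [[7, 2], [3, 1]]  ->  [[-139433322, -38194865], [-60823381, -16661303]]
... * rho(c^-1) = [[-1, -2], [-2, -5]]  ->  [[215823052, 469840969], [94145987, 204953277]]
... * rho(c^-1) = [[-1, -2], [-2, -5]]  ->  [[-1155504990, -2780850949], [-504052541, -1213058359]]
tr = -1155504990 + -1213058359 = -2368563349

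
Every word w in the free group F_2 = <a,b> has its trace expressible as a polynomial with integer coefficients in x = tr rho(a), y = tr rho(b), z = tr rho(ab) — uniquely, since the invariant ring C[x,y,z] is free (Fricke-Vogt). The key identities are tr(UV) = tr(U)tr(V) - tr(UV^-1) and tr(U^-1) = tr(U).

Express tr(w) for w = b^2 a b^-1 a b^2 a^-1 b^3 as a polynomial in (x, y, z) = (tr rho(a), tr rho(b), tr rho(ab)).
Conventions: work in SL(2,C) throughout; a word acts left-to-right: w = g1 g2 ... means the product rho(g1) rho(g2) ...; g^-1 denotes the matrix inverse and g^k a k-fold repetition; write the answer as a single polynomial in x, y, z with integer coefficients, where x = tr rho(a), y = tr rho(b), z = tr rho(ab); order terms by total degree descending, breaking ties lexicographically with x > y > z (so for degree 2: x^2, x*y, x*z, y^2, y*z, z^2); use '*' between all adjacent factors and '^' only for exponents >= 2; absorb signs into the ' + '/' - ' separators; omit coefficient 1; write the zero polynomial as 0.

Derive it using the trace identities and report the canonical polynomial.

tr(b a b) = tr(b) * tr(a b) - tr(a)   [square of b] = y*z - x
tr(b a b^2) = tr(b) * tr(b a b) - tr(b a)   [square of b] = y^2*z - x*y - z
tr(b^4 a) = tr(b) * tr(b a b^2) - tr(b a b)   [square of b] = y^3*z - x*y^2 - 2*y*z + x
tr(b^2) = tr(b) * tr(b) - tr(1)   [square of b] = y^2 - 2
tr(b^3) = tr(b) * tr(b^2) - tr(b)   [square of b] = y^3 - 3*y
tr(b^4) = tr(b) * tr(b^3) - tr(b^2)   [square of b] = y^4 - 4*y^2 + 2
tr(b^3 a^2 b) = tr(a) * tr(b^4 a) - tr(b^4)   [square of a] = x*y^3*z - x^2*y^2 - y^4 - 2*x*y*z + x^2 + 4*y^2 - 2
tr(b^3 a^2) = tr(a) * tr(b^3 a) - tr(b^3)   [square of a] = x*y^2*z - x^2*y - y^3 - x*z + 3*y
tr(b^3 a^2 b^2) = tr(b) * tr(b^3 a^2 b) - tr(b^3 a^2)   [square of b] = x*y^4*z - x^2*y^3 - y^5 - 3*x*y^2*z + 2*x^2*y + 5*y^3 + x*z - 5*y
tr(b^2 a^2 b^4) = tr(b) * tr(b^3 a^2 b^2) - tr(b^3 a^2 b)   [square of b] = x*y^5*z - x^2*y^4 - y^6 - 4*x*y^3*z + 3*x^2*y^2 + 6*y^4 + 3*x*y*z - x^2 - 9*y^2 + 2
tr(b^5 a^2 b^2) = tr(b) * tr(b^2 a^2 b^4) - tr(b^2 a^2 b^3)   [square of b] = x*y^6*z - x^2*y^5 - y^7 - 5*x*y^4*z + 4*x^2*y^3 + 7*y^5 + 6*x*y^2*z - 3*x^2*y - 14*y^3 - x*z + 7*y
tr(a b a b) = tr(b a) * tr(b a) - tr(1)   [split at a repeated b] = z^2 - 2
tr(a b a) = tr(a) * tr(b a) - tr(b)   [square of a] = x*z - y
tr(a b a b^2) = tr(b) * tr(a b a b) - tr(a b a)   [square of b] = y*z^2 - x*z - y
tr(a b a b^3) = tr(b) * tr(a b a b^2) - tr(a b a b)   [square of b] = y^2*z^2 - x*y*z - y^2 - z^2 + 2
tr(a b^4 a b) = tr(b) * tr(a b a b^3) - tr(a b a b^2)   [square of b] = y^3*z^2 - x*y^2*z - y^3 - 2*y*z^2 + x*z + 3*y
tr(b^2 a b^4 a) = tr(b) * tr(a b^4 a b) - tr(a b^4 a)   [square of b] = y^4*z^2 - 2*x*y^3*z + x^2*y^2 - 2*y^2*z^2 + 3*x*y*z - x^2 - y^2 + 2
tr(b^2 a b^3) = tr(b) * tr(b a b^3) - tr(b a b^2)   [square of b] = y^4*z - x*y^3 - 3*y^2*z + 2*x*y + z
tr(b^2 a b^4) = tr(b) * tr(b^2 a b^3) - tr(b^2 a b^2)   [square of b] = y^5*z - x*y^4 - 4*y^3*z + 3*x*y^2 + 3*y*z - x
tr(b a^2 b^2 a b^3) = tr(a) * tr(b^2 a b^4 a) - tr(b^2 a b^4)   [square of a] = x*y^4*z^2 - 2*x^2*y^3*z - y^5*z + x^3*y^2 + x*y^4 - 2*x*y^2*z^2 + 3*x^2*y*z + 4*y^3*z - x^3 - 4*x*y^2 - 3*y*z + 3*x
tr(a^2 b a b) = tr(a) * tr(b a b a) - tr(b a b)   [square of a] = x*z^2 - y*z - x
tr(a^2 b a) = tr(a) * tr(a b a) - tr(a b)   [square of a] = x^2*z - x*y - z
tr(a^2 b a b^2) = tr(b) * tr(a^2 b a b) - tr(a^2 b a)   [square of b] = x*y*z^2 - x^2*z - y^2*z + z
tr(a b^3 a^2 b) = tr(b) * tr(a^2 b a b^2) - tr(a^2 b a b)   [square of b] = x*y^2*z^2 - x^2*y*z - y^3*z - x*z^2 + 2*y*z + x
tr(a^2) = tr(a) * tr(a) - tr(1)   [square of a] = x^2 - 2
tr(a^3) = tr(a) * tr(a^2) - tr(a)   [square of a] = x^3 - 3*x
tr(b a^3 b) = tr(b) * tr(a^3 b) - tr(a^3)   [square of b] = x^2*y*z - x^3 - x*y^2 - y*z + 3*x
tr(a b^3 a^2) = tr(b) * tr(b a^3 b) - tr(b a^3)   [square of b] = x^2*y^2*z - x^3*y - x*y^3 - x^2*z - y^2*z + 4*x*y + z
tr(b a^2 b^2 a b^2) = tr(b) * tr(a b^3 a^2 b) - tr(a b^3 a^2)   [square of b] = x*y^3*z^2 - 2*x^2*y^2*z - y^4*z + x^3*y + x*y^3 - x*y*z^2 + x^2*z + 3*y^2*z - 3*x*y - z
tr(b^5 a^2 b^2 a) = tr(b) * tr(b a^2 b^2 a b^3) - tr(b a^2 b^2 a b^2)   [square of b] = x*y^5*z^2 - 2*x^2*y^4*z - y^6*z + x^3*y^3 + x*y^5 - 3*x*y^3*z^2 + 5*x^2*y^2*z + 5*y^4*z - 2*x^3*y - 5*x*y^3 + x*y*z^2 - x^2*z - 6*y^2*z + 6*x*y + z
tr(a b^2 a^-1 b^5 a) = tr(b^5 a^2 b^2) * tr(a) - tr(b^5 a^2 b^2 a)   [inverse elimination on a] = x^2*y^6*z - x^3*y^5 - x*y^7 - x*y^5*z^2 - 3*x^2*y^4*z + y^6*z + 3*x^3*y^3 + 6*x*y^5 + 3*x*y^3*z^2 + x^2*y^2*z - 5*y^4*z - x^3*y - 9*x*y^3 - x*y*z^2 + 6*y^2*z + x*y - z
tr(b^2 a b a b^3) = tr(b) * tr(b^3 a b a b) - tr(b^3 a b a)   [square of b] = y^4*z^2 - x*y^3*z - y^4 - 3*y^2*z^2 + 2*x*y*z + 4*y^2 + z^2 - 2
tr(b^4 a b a b^2) = tr(b) * tr(b^2 a b a b^3) - tr(b^2 a b a b^2)   [square of b] = y^5*z^2 - x*y^4*z - y^5 - 4*y^3*z^2 + 3*x*y^2*z + 5*y^3 + 3*y*z^2 - x*z - 5*y
tr(b^5 a b a b^2) = tr(b) * tr(b^4 a b a b^2) - tr(b^4 a b a b)   [square of b] = y^6*z^2 - x*y^5*z - y^6 - 5*y^4*z^2 + 4*x*y^3*z + 6*y^4 + 6*y^2*z^2 - 3*x*y*z - 9*y^2 - z^2 + 2
tr(a b a b a b) = tr(a b) * tr(a b a b) - tr(a^-1 b^-1)   [split at a repeated a] = z^3 - 3*z
tr(a b a b a b^2) = tr(b) * tr(a b a b a b) - tr(a b a b a)   [square of b] = y*z^3 - x*z^2 - 2*y*z + x
tr(b^2 a b a b a b) = tr(b) * tr(a b a b a b^2) - tr(a b a b a b)   [square of b] = y^2*z^3 - x*y*z^2 - 2*y^2*z - z^3 + x*y + 3*z
tr(a b^4 a b a b) = tr(b) * tr(b^2 a b a b a b) - tr(b^2 a b a b a)   [square of b] = y^3*z^3 - x*y^2*z^2 - 2*y^3*z - 2*y*z^3 + x*y^2 + x*z^2 + 5*y*z - x
tr(a b a^2 b^2) = tr(a) * tr(b^2 a b a) - tr(b^2 a b)   [square of a] = x*y*z^2 - x^2*z - y^2*z + z
tr(b^2 a b a^2 b) = tr(b) * tr(a b a^2 b^2) - tr(a b a^2 b)   [square of b] = x*y^2*z^2 - x^2*y*z - y^3*z - x*z^2 + 2*y*z + x
tr(a b^4 a b a) = tr(b) * tr(b^2 a b a^2 b) - tr(b^2 a b a^2)   [square of b] = x*y^3*z^2 - x^2*y^2*z - y^4*z - 2*x*y*z^2 + x^2*z + 3*y^2*z + x*y - z
tr(b^2 a b a b^2 a b^2) = tr(b) * tr(a b^4 a b a b) - tr(a b^4 a b a)   [square of b] = y^4*z^3 - 2*x*y^3*z^2 + x^2*y^2*z - y^4*z - 2*y^2*z^3 + x*y^3 + 3*x*y*z^2 - x^2*z + 2*y^2*z - 2*x*y + z
tr(b^2 a b a b^2 a b) = tr(b) * tr(a b^3 a b a b) - tr(a b^3 a b a)   [square of b] = y^3*z^3 - 2*x*y^2*z^2 + x^2*y*z - y^3*z - y*z^3 + x*y^2 + x*z^2 + y*z - x
tr(b^5 a b a b^2 a) = tr(b) * tr(b^2 a b a b^2 a b^2) - tr(b^2 a b a b^2 a b)   [square of b] = y^5*z^3 - 2*x*y^4*z^2 + x^2*y^3*z - y^5*z - 3*y^3*z^3 + x*y^4 + 5*x*y^2*z^2 - 2*x^2*y*z + 3*y^3*z + y*z^3 - 3*x*y^2 - x*z^2 + x
tr(a b^2 a^-1 b^5 a b) = tr(b^5 a b a b^2) * tr(a) - tr(b^5 a b a b^2 a)   [inverse elimination on a] = x*y^6*z^2 - x^2*y^5*z - y^5*z^3 - x*y^6 - 3*x*y^4*z^2 + 3*x^2*y^3*z + y^5*z + 3*y^3*z^3 + 5*x*y^4 + x*y^2*z^2 - x^2*y*z - 3*y^3*z - y*z^3 - 6*x*y^2 + x
tr(b^2 a b^-1 a b^2 a^-1 b^3) = tr(a b^2 a^-1 b^5 a) * tr(b) - tr(a b^2 a^-1 b^5 a b)   [inverse elimination on b] = x^2*y^7*z - x^3*y^6 - x*y^8 - 2*x*y^6*z^2 - 2*x^2*y^5*z + y^7*z + y^5*z^3 + 3*x^3*y^4 + 7*x*y^6 + 6*x*y^4*z^2 - 2*x^2*y^3*z - 6*y^5*z - 3*y^3*z^3 - x^3*y^2 - 14*x*y^4 - 2*x*y^2*z^2 + x^2*y*z + 9*y^3*z + y*z^3 + 7*x*y^2 - y*z - x

x^2*y^7*z - x^3*y^6 - x*y^8 - 2*x*y^6*z^2 - 2*x^2*y^5*z + y^7*z + y^5*z^3 + 3*x^3*y^4 + 7*x*y^6 + 6*x*y^4*z^2 - 2*x^2*y^3*z - 6*y^5*z - 3*y^3*z^3 - x^3*y^2 - 14*x*y^4 - 2*x*y^2*z^2 + x^2*y*z + 9*y^3*z + y*z^3 + 7*x*y^2 - y*z - x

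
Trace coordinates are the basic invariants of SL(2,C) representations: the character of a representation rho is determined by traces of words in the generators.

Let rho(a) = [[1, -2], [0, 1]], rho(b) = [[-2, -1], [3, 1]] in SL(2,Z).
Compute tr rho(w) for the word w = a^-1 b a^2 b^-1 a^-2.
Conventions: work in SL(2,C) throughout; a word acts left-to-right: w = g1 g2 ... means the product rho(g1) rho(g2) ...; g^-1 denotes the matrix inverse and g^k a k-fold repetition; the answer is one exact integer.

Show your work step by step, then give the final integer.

rho(a^-1) = [[1, 2], [0, 1]]
... * rho(b) = [[-2, -1], [3, 1]]  ->  [[4, 1], [3, 1]]
... * rho(a) = [[1, -2], [0, 1]]  ->  [[4, -7], [3, -5]]
... * rho(a) = [[1, -2], [0, 1]]  ->  [[4, -15], [3, -11]]
... * rho(b^-1) = [[1, 1], [-3, -2]]  ->  [[49, 34], [36, 25]]
... * rho(a^-1) = [[1, 2], [0, 1]]  ->  [[49, 132], [36, 97]]
... * rho(a^-1) = [[1, 2], [0, 1]]  ->  [[49, 230], [36, 169]]
tr = 49 + 169 = 218

218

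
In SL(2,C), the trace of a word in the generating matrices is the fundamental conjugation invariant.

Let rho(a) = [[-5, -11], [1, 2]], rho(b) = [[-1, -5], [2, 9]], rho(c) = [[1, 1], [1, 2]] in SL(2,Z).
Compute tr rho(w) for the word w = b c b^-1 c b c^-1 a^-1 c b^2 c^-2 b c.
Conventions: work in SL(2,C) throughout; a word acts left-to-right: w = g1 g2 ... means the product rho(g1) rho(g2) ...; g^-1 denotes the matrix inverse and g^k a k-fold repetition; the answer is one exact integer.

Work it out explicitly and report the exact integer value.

-23640875

rho(b) = [[-1, -5], [2, 9]]
... * rho(c) = [[1, 1], [1, 2]]  ->  [[-6, -11], [11, 20]]
... * rho(b^-1) = [[9, 5], [-2, -1]]  ->  [[-32, -19], [59, 35]]
... * rho(c) = [[1, 1], [1, 2]]  ->  [[-51, -70], [94, 129]]
... * rho(b) = [[-1, -5], [2, 9]]  ->  [[-89, -375], [164, 691]]
... * rho(c^-1) = [[2, -1], [-1, 1]]  ->  [[197, -286], [-363, 527]]
... * rho(a^-1) = [[2, 11], [-1, -5]]  ->  [[680, 3597], [-1253, -6628]]
... * rho(c) = [[1, 1], [1, 2]]  ->  [[4277, 7874], [-7881, -14509]]
... * rho(b) = [[-1, -5], [2, 9]]  ->  [[11471, 49481], [-21137, -91176]]
... * rho(b) = [[-1, -5], [2, 9]]  ->  [[87491, 387974], [-161215, -714899]]
... * rho(c^-1) = [[2, -1], [-1, 1]]  ->  [[-212992, 300483], [392469, -553684]]
... * rho(c^-1) = [[2, -1], [-1, 1]]  ->  [[-726467, 513475], [1338622, -946153]]
... * rho(b) = [[-1, -5], [2, 9]]  ->  [[1753417, 8253610], [-3230928, -15208487]]
... * rho(c) = [[1, 1], [1, 2]]  ->  [[10007027, 18260637], [-18439415, -33647902]]
tr = 10007027 + -33647902 = -23640875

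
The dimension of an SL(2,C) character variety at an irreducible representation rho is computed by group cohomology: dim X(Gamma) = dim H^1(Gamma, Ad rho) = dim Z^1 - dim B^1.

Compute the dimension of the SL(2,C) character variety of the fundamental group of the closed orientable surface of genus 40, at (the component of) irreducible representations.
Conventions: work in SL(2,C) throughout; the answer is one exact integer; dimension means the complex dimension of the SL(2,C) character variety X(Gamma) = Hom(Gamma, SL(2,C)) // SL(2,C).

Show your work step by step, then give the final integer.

Gamma = pi_1(Sigma_40) = < a_1, b_1, ..., a_40, b_40 | prod [a_i, b_i] > has 2g = 80 generators and 1 relator.
Before the relator condition, cocycle space has dim 3*80 = 240.
At an irreducible rho, H^2 = coker(d_2) vanishes (Poincare duality: H^2 is dual to H^0 = invariants = 0), so d_2 is surjective onto sl_2 and dim Z^1 = 240 - 3 = 237.
Coboundaries contribute dim B^1 = 3 (injective at irreducible rho).
Hence dim X = 237 - 3 = 234.

234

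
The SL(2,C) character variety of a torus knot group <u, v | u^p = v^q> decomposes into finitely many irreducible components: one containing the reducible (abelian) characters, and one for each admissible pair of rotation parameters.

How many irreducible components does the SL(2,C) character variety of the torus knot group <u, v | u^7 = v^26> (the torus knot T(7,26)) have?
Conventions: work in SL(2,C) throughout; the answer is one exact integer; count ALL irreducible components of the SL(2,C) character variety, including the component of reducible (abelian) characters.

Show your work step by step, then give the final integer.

76

For T(7,26): irreducibility forces the central element u^7 = v^26 to one of +I, -I.
On an irreducible component, tr(u) is locked at 2*cos(pi*alpha/7) for some alpha in 1..6, and tr(v) at 2*cos(pi*beta/26) for some beta in 1..25.
Consistency of u^7 = (-1)^alpha I with v^26 = (-1)^beta I forces alpha = beta (mod 2).
Counting: 3 odd alphas x 13 odd betas + 3 even alphas x 12 even betas = 39 + 36 = 75.
Total: 75 irreducible-character components + 1 reducible (abelian) component = 76.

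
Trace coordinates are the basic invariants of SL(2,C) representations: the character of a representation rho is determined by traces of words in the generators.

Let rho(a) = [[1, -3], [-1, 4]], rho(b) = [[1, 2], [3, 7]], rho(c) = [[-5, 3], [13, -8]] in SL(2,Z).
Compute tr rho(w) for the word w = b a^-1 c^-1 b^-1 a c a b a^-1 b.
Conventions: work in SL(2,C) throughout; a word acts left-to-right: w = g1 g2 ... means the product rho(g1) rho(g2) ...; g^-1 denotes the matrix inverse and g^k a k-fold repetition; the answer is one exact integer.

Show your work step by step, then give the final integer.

rho(b) = [[1, 2], [3, 7]]
... * rho(a^-1) = [[4, 3], [1, 1]]  ->  [[6, 5], [19, 16]]
... * rho(c^-1) = [[-8, -3], [-13, -5]]  ->  [[-113, -43], [-360, -137]]
... * rho(b^-1) = [[7, -2], [-3, 1]]  ->  [[-662, 183], [-2109, 583]]
... * rho(a) = [[1, -3], [-1, 4]]  ->  [[-845, 2718], [-2692, 8659]]
... * rho(c) = [[-5, 3], [13, -8]]  ->  [[39559, -24279], [126027, -77348]]
... * rho(a) = [[1, -3], [-1, 4]]  ->  [[63838, -215793], [203375, -687473]]
... * rho(b) = [[1, 2], [3, 7]]  ->  [[-583541, -1382875], [-1859044, -4405561]]
... * rho(a^-1) = [[4, 3], [1, 1]]  ->  [[-3717039, -3133498], [-11841737, -9982693]]
... * rho(b) = [[1, 2], [3, 7]]  ->  [[-13117533, -29368564], [-41789816, -93562325]]
tr = -13117533 + -93562325 = -106679858

-106679858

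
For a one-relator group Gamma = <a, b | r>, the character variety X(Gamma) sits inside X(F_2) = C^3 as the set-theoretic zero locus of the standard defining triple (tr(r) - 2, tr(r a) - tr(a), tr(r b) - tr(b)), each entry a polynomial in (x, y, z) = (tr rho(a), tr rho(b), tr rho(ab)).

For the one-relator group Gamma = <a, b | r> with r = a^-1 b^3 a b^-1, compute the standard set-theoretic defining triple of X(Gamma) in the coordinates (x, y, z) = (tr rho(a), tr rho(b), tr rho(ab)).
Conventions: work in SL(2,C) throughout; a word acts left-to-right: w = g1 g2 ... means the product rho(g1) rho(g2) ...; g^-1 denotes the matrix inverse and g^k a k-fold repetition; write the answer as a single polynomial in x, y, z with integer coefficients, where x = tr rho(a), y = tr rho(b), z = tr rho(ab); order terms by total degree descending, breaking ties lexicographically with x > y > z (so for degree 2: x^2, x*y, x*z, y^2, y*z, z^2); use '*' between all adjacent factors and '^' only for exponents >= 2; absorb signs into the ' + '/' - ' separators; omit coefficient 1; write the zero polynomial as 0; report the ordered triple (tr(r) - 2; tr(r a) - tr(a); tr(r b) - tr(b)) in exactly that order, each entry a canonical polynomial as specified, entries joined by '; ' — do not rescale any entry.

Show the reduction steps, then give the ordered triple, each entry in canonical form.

next, trace(b^2) = trace(b) trace(b) - trace(1)  (reduce the b square) = y^2 - 2
trace(b^3) = trace(b) trace(b^2) - trace(b)  (reduce the b square) = y^3 - 3*y
and trace(a b^2) = trace(b) trace(a b) - trace(a)  (reduce the b square) = y*z - x
and trace(a b^3) = trace(b) trace(a b^2) - trace(a b)  (reduce the b square) = y^2*z - x*y - z
trace(b^3 a b) = trace(b) trace(a b^3) - trace(a b^2)  (reduce the b square) = y^3*z - x*y^2 - 2*y*z + x
trace(a b a b) = trace(b a) trace(b a) - trace(1)  (split on b) = z^2 - 2
trace(a b a) = trace(a) trace(b a) - trace(b)  (reduce the a square) = x*z - y
trace(b a b a b) = trace(b) trace(a b a b) - trace(a b a)  (reduce the b square) = y*z^2 - x*z - y
trace(b^3 a b a) = trace(b) trace(b a b a b) - trace(b a b a)  (reduce the b square) = y^2*z^2 - x*y*z - y^2 - z^2 + 2
and trace(a^-1 b^3 a b) = trace(b^3 a b) trace(a) - trace(b^3 a b a)  (eliminate a^-1) = x*y^3*z - x^2*y^2 - y^2*z^2 - x*y*z + x^2 + y^2 + z^2 - 2
trace(a^-1 b^3 a b^-1) = trace(a^-1 b^3 a) trace(b) - trace(a^-1 b^3 a b)  (eliminate b^-1) = -x*y^3*z + x^2*y^2 + y^4 + y^2*z^2 + x*y*z - x^2 - 4*y^2 - z^2 + 2
assemble the triple (trace(r) - 2; trace(r a) - x; trace(r b) - y)

-x*y^3*z + x^2*y^2 + y^4 + y^2*z^2 + x*y*z - x^2 - 4*y^2 - z^2; y*z - 2*x; y^3 - 4*y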